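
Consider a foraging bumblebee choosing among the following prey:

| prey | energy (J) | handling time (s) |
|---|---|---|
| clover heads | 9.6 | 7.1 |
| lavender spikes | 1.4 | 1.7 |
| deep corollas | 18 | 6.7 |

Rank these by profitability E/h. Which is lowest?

Profitability E/h (J/s): clover heads = 9.6/7.1 = 1.35, lavender spikes = 1.4/1.7 = 0.824, deep corollas = 18/6.7 = 2.69.
Ranked: deep corollas > clover heads > lavender spikes.

lavender spikes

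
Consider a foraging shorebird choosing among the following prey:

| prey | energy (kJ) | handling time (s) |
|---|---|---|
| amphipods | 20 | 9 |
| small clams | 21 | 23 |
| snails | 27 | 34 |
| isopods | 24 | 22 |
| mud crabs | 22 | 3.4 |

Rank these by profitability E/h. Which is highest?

mud crabs

Profitability E/h (kJ/s): amphipods = 20/9 = 2.22, small clams = 21/23 = 0.913, snails = 27/34 = 0.794, isopods = 24/22 = 1.09, mud crabs = 22/3.4 = 6.47.
Ranked: mud crabs > amphipods > isopods > small clams > snails.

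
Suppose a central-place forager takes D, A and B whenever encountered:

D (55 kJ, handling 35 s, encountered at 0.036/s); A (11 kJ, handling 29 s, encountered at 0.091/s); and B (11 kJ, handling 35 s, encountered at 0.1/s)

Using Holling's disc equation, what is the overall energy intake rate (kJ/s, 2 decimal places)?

R = (0.036×55 + 0.091×11 + 0.1×11) / (1 + 0.036×35 + 0.091×29 + 0.1×35) = 4.081/8.399 = 0.4859 kJ/s.

0.49 kJ/s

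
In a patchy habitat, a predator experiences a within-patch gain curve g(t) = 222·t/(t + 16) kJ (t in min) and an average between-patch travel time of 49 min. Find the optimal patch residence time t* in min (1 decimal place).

Optimal t* satisfies g'(t*) = g(t*)/(T + t*).
g'(t) = 222·16/(t + 16)². Setting 222·16/(t+16)² = 222t/[(t+16)(49+t)] gives 16(49+t) = t(t+16), so t² = 16×49 = 784.
t* = √784 = 28 min.

28.0 min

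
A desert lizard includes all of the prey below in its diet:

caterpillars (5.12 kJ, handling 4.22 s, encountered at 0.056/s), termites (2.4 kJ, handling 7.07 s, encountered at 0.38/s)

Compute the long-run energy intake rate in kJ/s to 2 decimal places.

Energy encountered per unit search time: 0.056×5.12 + 0.38×2.4 = 1.199 kJ/s.
Handling time per unit search time: 0.056×4.22 + 0.38×7.07 = 2.923.
Rate = 1.199/(1 + 2.923) = 0.3056 kJ/s.

0.31 kJ/s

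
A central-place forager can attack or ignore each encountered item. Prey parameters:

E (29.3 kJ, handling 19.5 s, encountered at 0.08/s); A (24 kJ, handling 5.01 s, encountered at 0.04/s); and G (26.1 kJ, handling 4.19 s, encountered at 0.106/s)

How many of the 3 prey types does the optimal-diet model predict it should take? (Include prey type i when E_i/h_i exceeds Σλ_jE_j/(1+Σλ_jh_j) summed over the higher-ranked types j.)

Rank by E/h (kJ/s): G 6.23, A 4.79, E 1.5. Include each in turn until the next type's E/h falls below the running intake rate.
Rate on top 1: 1.916. A: 4.79 > 1.916 → include.
Rate on top 2: 2.266. E: 1.5 < 2.266 → exclude; stop.
Optimal diet: G, A — 2 of 3 types.

2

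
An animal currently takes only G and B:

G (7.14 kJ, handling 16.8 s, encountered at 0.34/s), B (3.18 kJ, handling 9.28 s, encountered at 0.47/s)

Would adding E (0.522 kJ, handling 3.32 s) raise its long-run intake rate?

No

Current rate: (0.34×7.14 + 0.47×3.18)/(1 + 0.34×16.8 + 0.47×9.28) = 0.3542 kJ/s.
E: E/h = 0.522/3.32 = 0.1572 kJ/s.
0.1572 < 0.3542, so adding E would lower the average — exclude it.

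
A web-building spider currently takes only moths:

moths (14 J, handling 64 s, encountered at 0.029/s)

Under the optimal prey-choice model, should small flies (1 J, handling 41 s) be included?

No

On moths alone, R = ΣλE/(1+Σλh) = 0.406/2.856 = 0.1422 J/s.
Profitability of small flies: 1/41 = 0.02439 J/s.
0.02439 < 0.1422, so adding small flies would lower the average — exclude it.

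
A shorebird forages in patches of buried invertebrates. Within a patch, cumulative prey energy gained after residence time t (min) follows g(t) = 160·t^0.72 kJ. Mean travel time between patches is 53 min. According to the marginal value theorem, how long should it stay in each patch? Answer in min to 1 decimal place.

Maximise g(t)/(T+t): set derivative to zero → g'(t)(T+t) = g(t).
g'(t) = 0.72·160·t^-0.28. Setting 0.72·160·t^-0.28 = 160·t^0.72/(53+t) gives 0.72(53+t) = t, so 0.28·t = 0.72×53.
t* = 0.72×53/0.28 = 136.3 min.

136.3 min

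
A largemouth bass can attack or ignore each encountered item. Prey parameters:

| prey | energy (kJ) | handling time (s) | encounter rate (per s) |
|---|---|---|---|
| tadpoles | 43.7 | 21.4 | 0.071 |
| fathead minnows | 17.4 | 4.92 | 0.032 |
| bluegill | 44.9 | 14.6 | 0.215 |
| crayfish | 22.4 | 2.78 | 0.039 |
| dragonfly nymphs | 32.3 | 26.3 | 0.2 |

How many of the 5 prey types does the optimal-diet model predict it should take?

3

E/h in descending order: crayfish 8.06, fathead minnows 3.54, bluegill 3.08, tadpoles 2.04, dragonfly nymphs 1.23 kJ/s. The optimal diet is the largest prefix of this list for which every included type satisfies E_i/h_i > R on the types above it.
Rate on top 1: 0.7881. fathead minnows: 3.54 > 0.7881 → include.
Rate on top 2: 1.13. bluegill: 3.08 > 1.13 → include.
Rate on top 3: 2.516. tadpoles: 2.04 < 2.516 → exclude; stop.
Optimal diet: crayfish, fathead minnows, bluegill — 3 of 5 types.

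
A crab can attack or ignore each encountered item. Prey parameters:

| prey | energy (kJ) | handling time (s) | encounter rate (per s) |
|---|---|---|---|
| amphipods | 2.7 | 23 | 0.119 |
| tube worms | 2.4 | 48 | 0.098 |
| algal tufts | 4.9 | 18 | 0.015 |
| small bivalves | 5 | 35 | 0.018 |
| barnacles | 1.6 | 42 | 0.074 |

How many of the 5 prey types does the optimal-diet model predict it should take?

3

Rank by E/h (kJ/s): algal tufts 0.272, small bivalves 0.143, amphipods 0.117, tube worms 0.05, barnacles 0.0381. Include each in turn until the next type's E/h falls below the running intake rate.
Rate on top 1: 0.05787. small bivalves: 0.143 > 0.05787 → include.
Rate on top 2: 0.08605. amphipods: 0.117 > 0.08605 → include.
Rate on top 3: 0.1046. tube worms: 0.05 < 0.1046 → exclude; stop.
Optimal diet: algal tufts, small bivalves, amphipods — 3 of 5 types.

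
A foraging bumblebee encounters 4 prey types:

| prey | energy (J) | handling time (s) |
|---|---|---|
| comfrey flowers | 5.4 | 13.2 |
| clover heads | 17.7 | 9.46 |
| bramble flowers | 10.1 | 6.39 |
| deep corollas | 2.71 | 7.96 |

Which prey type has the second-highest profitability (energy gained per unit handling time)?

Profitability E/h (J/s): comfrey flowers = 5.4/13.2 = 0.409, clover heads = 17.7/9.46 = 1.87, bramble flowers = 10.1/6.39 = 1.58, deep corollas = 2.71/7.96 = 0.34.
Ranked: clover heads > bramble flowers > comfrey flowers > deep corollas.

bramble flowers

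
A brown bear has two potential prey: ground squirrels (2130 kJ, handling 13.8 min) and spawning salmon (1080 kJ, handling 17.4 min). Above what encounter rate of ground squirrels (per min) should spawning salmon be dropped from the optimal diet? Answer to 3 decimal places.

0.049 per min

Drop spawning salmon once their profitability E₂/h₂ falls below the rate achievable on ground squirrels alone: E₂/h₂ = λE₁/(1 + λh₁).
Solve for λ: λE₁h₂ = E₂(1 + λh₁) → λ(E₁h₂ − E₂h₁) = E₂ → λ = E₂/(E₁h₂ − E₂h₁).
λ = 1080/(2130×17.4 − 1080×13.8) = 1080/2.216e+04 = 0.04874 per min.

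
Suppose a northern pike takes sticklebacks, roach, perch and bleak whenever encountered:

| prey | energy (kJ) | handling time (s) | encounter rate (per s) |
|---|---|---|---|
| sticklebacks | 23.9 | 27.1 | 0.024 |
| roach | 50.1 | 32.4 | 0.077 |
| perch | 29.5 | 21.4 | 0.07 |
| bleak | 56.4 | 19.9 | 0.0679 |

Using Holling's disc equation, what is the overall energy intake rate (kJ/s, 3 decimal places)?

1.476 kJ/s

Energy encountered per unit search time: 0.024×23.9 + 0.077×50.1 + 0.07×29.5 + 0.0679×56.4 = 10.33 kJ/s.
Handling time per unit search time: 0.024×27.1 + 0.077×32.4 + 0.07×21.4 + 0.0679×19.9 = 5.994.
Rate = 10.33/(1 + 5.994) = 1.476 kJ/s.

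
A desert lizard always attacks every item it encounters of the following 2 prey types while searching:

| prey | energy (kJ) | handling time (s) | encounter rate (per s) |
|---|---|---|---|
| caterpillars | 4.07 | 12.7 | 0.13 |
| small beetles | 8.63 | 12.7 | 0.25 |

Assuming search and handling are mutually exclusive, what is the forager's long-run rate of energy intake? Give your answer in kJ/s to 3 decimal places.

Energy encountered per unit search time: 0.13×4.07 + 0.25×8.63 = 2.687 kJ/s.
Handling time per unit search time: 0.13×12.7 + 0.25×12.7 = 4.826.
Rate = 2.687/(1 + 4.826) = 0.4611 kJ/s.

0.461 kJ/s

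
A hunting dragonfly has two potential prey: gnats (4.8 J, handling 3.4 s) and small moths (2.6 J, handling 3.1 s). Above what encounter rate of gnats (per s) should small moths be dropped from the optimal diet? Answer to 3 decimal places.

0.430 per s

The zero-one rule: include small moths iff E₂/h₂ > λE₁/(1+λh₁). Equality gives the switch point.
λE₁h₂ = E₂ + λE₂h₁ ⇒ λ = E₂/(E₁h₂ − E₂h₁) = 2.6/(14.88 − 8.84) = 0.4305 per s.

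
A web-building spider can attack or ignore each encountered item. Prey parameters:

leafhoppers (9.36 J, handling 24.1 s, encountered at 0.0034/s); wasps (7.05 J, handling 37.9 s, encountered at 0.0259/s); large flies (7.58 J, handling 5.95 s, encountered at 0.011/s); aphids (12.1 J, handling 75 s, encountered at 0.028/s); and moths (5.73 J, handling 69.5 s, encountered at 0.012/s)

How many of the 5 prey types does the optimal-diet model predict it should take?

Profitabilities (E/h, J/s): large flies 1.27, leafhoppers 0.388, wasps 0.186, aphids 0.161, moths 0.0824. Add prey in this order while the next type's profitability exceeds the intake rate on those already taken.
Rate on top 1: 0.07826. leafhoppers: 0.388 > 0.07826 → include.
Rate on top 2: 0.1004. wasps: 0.186 > 0.1004 → include.
Rate on top 3: 0.1399. aphids: 0.161 > 0.1399 → include.
Rate on top 4: 0.1505. moths: 0.0824 < 0.1505 → exclude; stop.
Optimal diet: large flies, leafhoppers, wasps, aphids — 4 of 5 types.

4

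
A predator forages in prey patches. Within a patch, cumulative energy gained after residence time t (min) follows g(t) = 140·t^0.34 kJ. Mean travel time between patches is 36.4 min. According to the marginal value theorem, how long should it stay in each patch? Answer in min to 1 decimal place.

18.8 min

By the marginal value theorem, leave when the instantaneous gain rate g'(t) equals the habitat-wide average g(t)/(T + t).
g'(t) = 0.34·140·t^-0.66. Setting 0.34·140·t^-0.66 = 140·t^0.34/(36.4+t) gives 0.34(36.4+t) = t, so 0.66·t = 0.34×36.4.
t* = 0.34×36.4/0.66 = 18.75 min.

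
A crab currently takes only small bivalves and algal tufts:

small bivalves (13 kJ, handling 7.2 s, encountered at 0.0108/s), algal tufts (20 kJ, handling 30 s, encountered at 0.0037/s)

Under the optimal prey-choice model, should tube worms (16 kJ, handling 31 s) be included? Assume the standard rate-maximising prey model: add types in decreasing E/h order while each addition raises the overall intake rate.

Yes

Current rate: (0.0108×13 + 0.0037×20)/(1 + 0.0108×7.2 + 0.0037×30) = 0.1804 kJ/s.
tube worms: E/h = 16/31 = 0.5161 kJ/s.
Since 0.5161 > R, including tube worms increases the long-run rate.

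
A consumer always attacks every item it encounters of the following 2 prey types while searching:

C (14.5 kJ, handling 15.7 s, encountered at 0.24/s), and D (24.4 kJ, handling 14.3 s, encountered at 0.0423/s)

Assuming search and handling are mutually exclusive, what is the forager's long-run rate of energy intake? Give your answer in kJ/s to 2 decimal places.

0.84 kJ/s

R = (0.24×14.5 + 0.0423×24.4) / (1 + 0.24×15.7 + 0.0423×14.3) = 4.512/5.373 = 0.8398 kJ/s.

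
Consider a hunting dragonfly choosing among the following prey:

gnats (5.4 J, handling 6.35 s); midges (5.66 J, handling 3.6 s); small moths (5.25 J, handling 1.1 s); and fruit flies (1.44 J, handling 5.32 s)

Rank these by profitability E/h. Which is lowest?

fruit flies

Profitability E/h (J/s): gnats = 5.4/6.35 = 0.85, midges = 5.66/3.6 = 1.57, small moths = 5.25/1.1 = 4.77, fruit flies = 1.44/5.32 = 0.271.
Ranked: small moths > midges > gnats > fruit flies.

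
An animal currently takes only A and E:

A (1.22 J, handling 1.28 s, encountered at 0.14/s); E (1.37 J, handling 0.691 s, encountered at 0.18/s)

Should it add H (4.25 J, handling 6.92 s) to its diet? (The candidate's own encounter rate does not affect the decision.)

Current rate: (0.14×1.22 + 0.18×1.37)/(1 + 0.14×1.28 + 0.18×0.691) = 0.3202 J/s.
Profitability of H: 4.25/6.92 = 0.6142 J/s.
Since 0.6142 > R, including H increases the long-run rate.

Yes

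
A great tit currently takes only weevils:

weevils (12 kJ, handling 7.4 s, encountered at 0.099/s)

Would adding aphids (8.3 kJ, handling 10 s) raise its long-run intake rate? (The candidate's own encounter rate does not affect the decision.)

Current rate: (0.099×12)/(1 + 0.099×7.4) = 0.6857 kJ/s.
Profitability of aphids: 8.3/10 = 0.83 kJ/s.
0.83 > 0.6857, so adding aphids raises the average — include it.

Yes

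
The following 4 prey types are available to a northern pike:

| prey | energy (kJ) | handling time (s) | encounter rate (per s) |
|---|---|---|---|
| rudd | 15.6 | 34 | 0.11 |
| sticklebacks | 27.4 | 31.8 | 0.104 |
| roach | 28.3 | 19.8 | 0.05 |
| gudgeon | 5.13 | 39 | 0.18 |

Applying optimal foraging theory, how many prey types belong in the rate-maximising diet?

Profitabilities (E/h, kJ/s): roach 1.43, sticklebacks 0.862, rudd 0.459, gudgeon 0.132. Add prey in this order while the next type's profitability exceeds the intake rate on those already taken.
Rate on top 1: 0.7111. sticklebacks: 0.862 > 0.7111 → include.
Rate on top 2: 0.8051. rudd: 0.459 < 0.8051 → exclude; stop.
Optimal diet: roach, sticklebacks — 2 of 4 types.

2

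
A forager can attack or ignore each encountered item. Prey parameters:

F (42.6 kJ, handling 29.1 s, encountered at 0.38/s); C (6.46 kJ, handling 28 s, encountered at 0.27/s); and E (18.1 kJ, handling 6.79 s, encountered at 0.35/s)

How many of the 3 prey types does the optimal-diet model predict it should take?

E/h in descending order: E 2.67, F 1.46, C 0.231 kJ/s. The optimal diet is the largest prefix of this list for which every included type satisfies E_i/h_i > R on the types above it.
Rate on top 1: 1.876. F: 1.46 < 1.876 → exclude; stop.
Optimal diet: E — 1 of 3 types.

1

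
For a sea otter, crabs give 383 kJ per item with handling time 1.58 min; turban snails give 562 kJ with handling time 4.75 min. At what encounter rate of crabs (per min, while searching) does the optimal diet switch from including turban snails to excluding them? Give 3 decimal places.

0.603 per min

Drop turban snails once their profitability E₂/h₂ falls below the rate achievable on crabs alone: E₂/h₂ = λE₁/(1 + λh₁).
Solve for λ: λE₁h₂ = E₂(1 + λh₁) → λ(E₁h₂ − E₂h₁) = E₂ → λ = E₂/(E₁h₂ − E₂h₁).
λ = 562/(383×4.75 − 562×1.58) = 562/931.3 = 0.6035 per min.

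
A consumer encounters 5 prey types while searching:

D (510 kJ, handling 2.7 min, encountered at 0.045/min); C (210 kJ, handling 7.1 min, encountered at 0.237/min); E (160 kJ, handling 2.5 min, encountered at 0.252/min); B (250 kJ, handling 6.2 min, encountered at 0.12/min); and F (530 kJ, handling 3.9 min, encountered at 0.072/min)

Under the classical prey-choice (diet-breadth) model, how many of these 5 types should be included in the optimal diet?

Rank by E/h (kJ/min): D 189, F 136, E 64, B 40.3, C 29.6. Include each in turn until the next type's E/h falls below the running intake rate.
Rate on top 1: 20.46. F: 136 > 20.46 → include.
Rate on top 2: 43.58. E: 64 > 43.58 → include.
Rate on top 3: 49.91. B: 40.3 < 49.91 → exclude; stop.
Optimal diet: D, F, E — 3 of 5 types.

3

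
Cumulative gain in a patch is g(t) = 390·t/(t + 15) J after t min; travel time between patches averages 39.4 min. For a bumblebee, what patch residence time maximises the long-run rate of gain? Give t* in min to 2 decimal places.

By the marginal value theorem, leave when the instantaneous gain rate g'(t) equals the habitat-wide average g(t)/(T + t).
g'(t) = 390·15/(t + 15)². Setting 390·15/(t+15)² = 390t/[(t+15)(39.4+t)] gives 15(39.4+t) = t(t+15), so t² = 15×39.4 = 591.
t* = √591 = 24.31 min.

24.31 min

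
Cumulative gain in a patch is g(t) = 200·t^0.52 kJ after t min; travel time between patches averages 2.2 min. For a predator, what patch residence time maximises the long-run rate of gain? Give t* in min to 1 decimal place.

Optimal t* satisfies g'(t*) = g(t*)/(T + t*).
g'(t) = 0.52·200·t^-0.48. Setting 0.52·200·t^-0.48 = 200·t^0.52/(2.2+t) gives 0.52(2.2+t) = t, so 0.48·t = 0.52×2.2.
t* = 0.52×2.2/0.48 = 2.383 min.

2.4 min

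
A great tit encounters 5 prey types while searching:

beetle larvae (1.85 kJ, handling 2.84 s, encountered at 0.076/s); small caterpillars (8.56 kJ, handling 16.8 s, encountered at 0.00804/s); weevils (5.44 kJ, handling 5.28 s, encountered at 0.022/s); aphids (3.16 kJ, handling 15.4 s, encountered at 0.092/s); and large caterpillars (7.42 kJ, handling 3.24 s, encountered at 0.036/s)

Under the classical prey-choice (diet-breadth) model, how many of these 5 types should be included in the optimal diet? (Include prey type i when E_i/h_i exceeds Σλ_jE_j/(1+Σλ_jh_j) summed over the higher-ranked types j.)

4

E/h in descending order: large caterpillars 2.29, weevils 1.03, beetle larvae 0.651, small caterpillars 0.51, aphids 0.205 kJ/s. The optimal diet is the largest prefix of this list for which every included type satisfies E_i/h_i > R on the types above it.
Rate on top 1: 0.2392. weevils: 1.03 > 0.2392 → include.
Rate on top 2: 0.3138. beetle larvae: 0.651 > 0.3138 → include.
Rate on top 3: 0.3641. small caterpillars: 0.51 > 0.3641 → include.
Rate on top 4: 0.3765. aphids: 0.205 < 0.3765 → exclude; stop.
Optimal diet: large caterpillars, weevils, beetle larvae, small caterpillars — 4 of 5 types.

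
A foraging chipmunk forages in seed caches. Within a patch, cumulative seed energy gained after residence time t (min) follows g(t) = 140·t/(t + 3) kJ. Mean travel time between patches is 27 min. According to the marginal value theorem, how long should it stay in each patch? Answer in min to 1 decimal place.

9.0 min

Maximise g(t)/(T+t): set derivative to zero → g'(t)(T+t) = g(t).
g'(t) = 140·3/(t + 3)². Setting 140·3/(t+3)² = 140t/[(t+3)(27+t)] gives 3(27+t) = t(t+3), so t² = 3×27 = 81.
t* = √81 = 9 min.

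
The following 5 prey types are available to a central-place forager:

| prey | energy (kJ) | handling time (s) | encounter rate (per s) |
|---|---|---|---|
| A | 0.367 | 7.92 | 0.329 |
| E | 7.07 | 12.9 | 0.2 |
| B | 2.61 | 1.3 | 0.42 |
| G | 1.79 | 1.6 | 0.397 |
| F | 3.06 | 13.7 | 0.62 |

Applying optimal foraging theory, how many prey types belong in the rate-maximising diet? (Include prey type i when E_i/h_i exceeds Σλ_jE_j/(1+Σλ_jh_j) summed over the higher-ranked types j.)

E/h in descending order: B 2.01, G 1.12, E 0.548, F 0.223, A 0.0463 kJ/s. The optimal diet is the largest prefix of this list for which every included type satisfies E_i/h_i > R on the types above it.
Rate on top 1: 0.7091. G: 1.12 > 0.7091 → include.
Rate on top 2: 0.8284. E: 0.548 < 0.8284 → exclude; stop.
Optimal diet: B, G — 2 of 5 types.

2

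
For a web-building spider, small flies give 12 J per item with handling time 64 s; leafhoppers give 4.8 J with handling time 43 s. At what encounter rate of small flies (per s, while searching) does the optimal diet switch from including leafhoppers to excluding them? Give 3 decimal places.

The zero-one rule: include leafhoppers iff E₂/h₂ > λE₁/(1+λh₁). Equality gives the switch point.
λE₁h₂ = E₂ + λE₂h₁ ⇒ λ = E₂/(E₁h₂ − E₂h₁) = 4.8/(516 − 307.2) = 0.02299 per s.

0.023 per s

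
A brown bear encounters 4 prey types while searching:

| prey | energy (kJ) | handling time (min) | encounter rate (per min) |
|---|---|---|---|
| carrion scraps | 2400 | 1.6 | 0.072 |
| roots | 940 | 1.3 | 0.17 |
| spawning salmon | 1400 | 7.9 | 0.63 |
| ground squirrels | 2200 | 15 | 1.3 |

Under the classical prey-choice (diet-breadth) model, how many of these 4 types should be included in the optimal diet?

2

Rank by E/h (kJ/min): carrion scraps 1.5e+03, roots 723, spawning salmon 177, ground squirrels 147. Include each in turn until the next type's E/h falls below the running intake rate.
Rate on top 1: 154.9. roots: 723 > 154.9 → include.
Rate on top 2: 248.9. spawning salmon: 177 < 248.9 → exclude; stop.
Optimal diet: carrion scraps, roots — 2 of 4 types.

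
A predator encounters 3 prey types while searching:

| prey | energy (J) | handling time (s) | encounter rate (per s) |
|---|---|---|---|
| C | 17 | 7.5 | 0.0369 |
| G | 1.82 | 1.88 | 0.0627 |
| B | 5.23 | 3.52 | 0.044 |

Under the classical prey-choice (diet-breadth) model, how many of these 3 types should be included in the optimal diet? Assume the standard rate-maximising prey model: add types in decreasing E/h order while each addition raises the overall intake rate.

3

Rank by E/h (J/s): C 2.27, B 1.49, G 0.968. Include each in turn until the next type's E/h falls below the running intake rate.
Rate on top 1: 0.4913. B: 1.49 > 0.4913 → include.
Rate on top 2: 0.5989. G: 0.968 > 0.5989 → include.
Optimal diet: C, B, G — 3 of 3 types.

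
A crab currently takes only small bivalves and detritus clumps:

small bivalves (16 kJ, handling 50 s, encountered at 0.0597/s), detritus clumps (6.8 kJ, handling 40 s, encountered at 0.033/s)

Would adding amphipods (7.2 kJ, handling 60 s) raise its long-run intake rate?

On small bivalves and detritus clumps alone, R = ΣλE/(1+Σλh) = 1.18/5.305 = 0.2224 kJ/s.
Profitability of amphipods: 7.2/60 = 0.12 kJ/s.
0.12 < 0.2224, so adding amphipods would lower the average — exclude it.

No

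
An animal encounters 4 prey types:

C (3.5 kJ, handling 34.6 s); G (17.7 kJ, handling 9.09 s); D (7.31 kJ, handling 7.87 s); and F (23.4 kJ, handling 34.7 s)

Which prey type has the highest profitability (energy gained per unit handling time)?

Profitability E/h (kJ/s): C = 3.5/34.6 = 0.101, G = 17.7/9.09 = 1.95, D = 7.31/7.87 = 0.929, F = 23.4/34.7 = 0.674.
Ranked: G > D > F > C.

G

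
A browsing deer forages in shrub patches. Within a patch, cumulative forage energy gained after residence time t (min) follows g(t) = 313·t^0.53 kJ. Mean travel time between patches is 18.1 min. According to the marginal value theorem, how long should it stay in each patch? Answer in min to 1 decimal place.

By the marginal value theorem, leave when the instantaneous gain rate g'(t) equals the habitat-wide average g(t)/(T + t).
g'(t) = 0.53·313·t^-0.47. Setting 0.53·313·t^-0.47 = 313·t^0.53/(18.1+t) gives 0.53(18.1+t) = t, so 0.47·t = 0.53×18.1.
t* = 0.53×18.1/0.47 = 20.41 min.

20.4 min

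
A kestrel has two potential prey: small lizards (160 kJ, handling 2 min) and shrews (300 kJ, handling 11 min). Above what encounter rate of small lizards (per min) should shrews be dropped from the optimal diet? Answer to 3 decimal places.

The zero-one rule: include shrews iff E₂/h₂ > λE₁/(1+λh₁). Equality gives the switch point.
λE₁h₂ = E₂ + λE₂h₁ ⇒ λ = E₂/(E₁h₂ − E₂h₁) = 300/(1760 − 600) = 0.2586 per min.

0.259 per min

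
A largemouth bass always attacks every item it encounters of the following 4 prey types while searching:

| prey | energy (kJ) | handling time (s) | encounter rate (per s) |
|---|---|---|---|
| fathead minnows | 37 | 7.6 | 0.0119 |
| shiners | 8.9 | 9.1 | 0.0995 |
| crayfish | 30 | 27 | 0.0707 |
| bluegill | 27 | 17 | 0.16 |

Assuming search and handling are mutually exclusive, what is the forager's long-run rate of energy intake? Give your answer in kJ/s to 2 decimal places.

1.17 kJ/s

R = (0.0119×37 + 0.0995×8.9 + 0.0707×30 + 0.16×27) / (1 + 0.0119×7.6 + 0.0995×9.1 + 0.0707×27 + 0.16×17) = 7.767/6.625 = 1.172 kJ/s.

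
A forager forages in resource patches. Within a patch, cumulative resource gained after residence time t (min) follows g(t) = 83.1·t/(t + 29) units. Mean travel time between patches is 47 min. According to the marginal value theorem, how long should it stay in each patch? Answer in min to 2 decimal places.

36.92 min

Optimal t* satisfies g'(t*) = g(t*)/(T + t*).
g'(t) = 83.1·29/(t + 29)². Setting 83.1·29/(t+29)² = 83.1t/[(t+29)(47+t)] gives 29(47+t) = t(t+29), so t² = 29×47 = 1363.
t* = √1363 = 36.92 min.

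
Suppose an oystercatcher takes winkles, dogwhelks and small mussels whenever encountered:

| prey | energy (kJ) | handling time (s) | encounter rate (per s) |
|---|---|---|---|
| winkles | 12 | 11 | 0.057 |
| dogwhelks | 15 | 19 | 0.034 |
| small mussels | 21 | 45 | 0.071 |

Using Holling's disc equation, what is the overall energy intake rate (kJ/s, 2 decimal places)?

0.49 kJ/s

Energy encountered per unit search time: 0.057×12 + 0.034×15 + 0.071×21 = 2.685 kJ/s.
Handling time per unit search time: 0.057×11 + 0.034×19 + 0.071×45 = 4.468.
Rate = 2.685/(1 + 4.468) = 0.491 kJ/s.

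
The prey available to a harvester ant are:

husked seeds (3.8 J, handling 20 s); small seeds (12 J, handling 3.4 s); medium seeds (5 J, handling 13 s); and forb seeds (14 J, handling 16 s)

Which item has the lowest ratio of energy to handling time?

husked seeds

In descending order of E/h:
small seeds: 12/3.4 = 3.53 J/s
forb seeds: 14/16 = 0.875 J/s
medium seeds: 5/13 = 0.385 J/s
husked seeds: 3.8/20 = 0.19 J/s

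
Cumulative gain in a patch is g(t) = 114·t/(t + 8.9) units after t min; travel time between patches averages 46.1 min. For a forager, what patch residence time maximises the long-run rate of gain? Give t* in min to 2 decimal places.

20.26 min

Maximise g(t)/(T+t): set derivative to zero → g'(t)(T+t) = g(t).
g'(t) = 114·8.9/(t + 8.9)². Setting 114·8.9/(t+8.9)² = 114t/[(t+8.9)(46.1+t)] gives 8.9(46.1+t) = t(t+8.9), so t² = 8.9×46.1 = 410.3.
t* = √410.3 = 20.26 min.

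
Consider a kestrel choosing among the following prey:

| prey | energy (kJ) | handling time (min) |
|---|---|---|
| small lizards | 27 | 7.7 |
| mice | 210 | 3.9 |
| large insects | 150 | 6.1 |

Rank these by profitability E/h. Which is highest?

mice

In descending order of E/h:
mice: 210/3.9 = 53.8 kJ/min
large insects: 150/6.1 = 24.6 kJ/min
small lizards: 27/7.7 = 3.51 kJ/min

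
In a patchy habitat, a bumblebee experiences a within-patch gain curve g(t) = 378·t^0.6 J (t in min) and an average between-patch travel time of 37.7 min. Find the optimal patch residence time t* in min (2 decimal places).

Optimal t* satisfies g'(t*) = g(t*)/(T + t*).
g'(t) = 0.6·378·t^-0.4. Setting 0.6·378·t^-0.4 = 378·t^0.6/(37.7+t) gives 0.6(37.7+t) = t, so 0.40·t = 0.6×37.7.
t* = 0.6×37.7/0.40 = 56.55 min.

56.55 min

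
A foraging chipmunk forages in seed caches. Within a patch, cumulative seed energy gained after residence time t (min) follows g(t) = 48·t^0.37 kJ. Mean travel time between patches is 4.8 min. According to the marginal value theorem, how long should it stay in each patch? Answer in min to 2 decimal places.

Maximise g(t)/(T+t): set derivative to zero → g'(t)(T+t) = g(t).
g'(t) = 0.37·48·t^-0.63. Setting 0.37·48·t^-0.63 = 48·t^0.37/(4.8+t) gives 0.37(4.8+t) = t, so 0.63·t = 0.37×4.8.
t* = 0.37×4.8/0.63 = 2.819 min.

2.82 min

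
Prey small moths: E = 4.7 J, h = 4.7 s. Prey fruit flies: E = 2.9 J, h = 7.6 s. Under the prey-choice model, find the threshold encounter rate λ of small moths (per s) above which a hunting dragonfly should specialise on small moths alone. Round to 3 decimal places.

The zero-one rule: include fruit flies iff E₂/h₂ > λE₁/(1+λh₁). Equality gives the switch point.
λE₁h₂ = E₂ + λE₂h₁ ⇒ λ = E₂/(E₁h₂ − E₂h₁) = 2.9/(35.72 − 13.63) = 0.1313 per s.

0.131 per s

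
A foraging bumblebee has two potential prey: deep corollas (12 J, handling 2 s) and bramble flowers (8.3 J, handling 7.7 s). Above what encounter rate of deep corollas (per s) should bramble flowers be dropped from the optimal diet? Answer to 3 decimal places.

0.109 per s

Drop bramble flowers once their profitability E₂/h₂ falls below the rate achievable on deep corollas alone: E₂/h₂ = λE₁/(1 + λh₁).
Solve for λ: λE₁h₂ = E₂(1 + λh₁) → λ(E₁h₂ − E₂h₁) = E₂ → λ = E₂/(E₁h₂ − E₂h₁).
λ = 8.3/(12×7.7 − 8.3×2) = 8.3/75.8 = 0.1095 per s.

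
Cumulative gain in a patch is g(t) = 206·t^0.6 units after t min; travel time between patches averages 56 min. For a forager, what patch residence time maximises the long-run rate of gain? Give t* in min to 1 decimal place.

84.0 min

Maximise g(t)/(T+t): set derivative to zero → g'(t)(T+t) = g(t).
g'(t) = 0.6·206·t^-0.4. Setting 0.6·206·t^-0.4 = 206·t^0.6/(56+t) gives 0.6(56+t) = t, so 0.40·t = 0.6×56.
t* = 0.6×56/0.40 = 84 min.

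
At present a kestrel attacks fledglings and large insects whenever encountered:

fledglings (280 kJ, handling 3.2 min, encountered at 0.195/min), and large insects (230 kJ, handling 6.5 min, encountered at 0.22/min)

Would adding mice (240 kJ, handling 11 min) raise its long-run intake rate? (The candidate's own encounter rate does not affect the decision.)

On fledglings and large insects alone, R = ΣλE/(1+Σλh) = 105.2/3.054 = 34.45 kJ/min.
Profitability of mice: 240/11 = 21.82 kJ/min.
21.82 < 34.45, so adding mice would lower the average — exclude it.

No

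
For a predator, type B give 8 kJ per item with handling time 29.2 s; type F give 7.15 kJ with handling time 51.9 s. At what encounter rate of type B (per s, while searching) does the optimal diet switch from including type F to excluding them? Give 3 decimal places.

At the threshold, the rate on type B alone equals the profitability of type F: λ·8/(1 + λ·29.2) = 7.15/51.9 = 0.1378.
Rearranging, λ(8 − 0.1378×29.2) = 0.1378, so λ = 0.1378/3.977 = 0.03464 per s.

0.035 per s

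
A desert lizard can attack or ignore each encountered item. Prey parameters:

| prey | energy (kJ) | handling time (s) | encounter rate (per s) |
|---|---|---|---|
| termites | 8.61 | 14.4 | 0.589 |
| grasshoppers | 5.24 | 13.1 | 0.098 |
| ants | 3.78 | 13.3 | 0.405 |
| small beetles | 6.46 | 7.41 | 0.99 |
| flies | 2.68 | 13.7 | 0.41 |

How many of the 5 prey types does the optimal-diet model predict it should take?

E/h in descending order: small beetles 0.872, termites 0.598, grasshoppers 0.4, ants 0.284, flies 0.196 kJ/s. The optimal diet is the largest prefix of this list for which every included type satisfies E_i/h_i > R on the types above it.
Rate on top 1: 0.7672. termites: 0.598 < 0.7672 → exclude; stop.
Optimal diet: small beetles — 1 of 5 types.

1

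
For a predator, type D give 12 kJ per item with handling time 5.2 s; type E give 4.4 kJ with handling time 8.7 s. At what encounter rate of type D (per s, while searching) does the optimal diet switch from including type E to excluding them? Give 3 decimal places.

At the threshold, the rate on type D alone equals the profitability of type E: λ·12/(1 + λ·5.2) = 4.4/8.7 = 0.5057.
Rearranging, λ(12 − 0.5057×5.2) = 0.5057, so λ = 0.5057/9.37 = 0.05397 per s.

0.054 per s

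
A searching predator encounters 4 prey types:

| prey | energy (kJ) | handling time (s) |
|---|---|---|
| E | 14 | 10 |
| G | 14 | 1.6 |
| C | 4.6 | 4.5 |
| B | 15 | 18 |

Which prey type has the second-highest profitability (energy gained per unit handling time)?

E

Profitability E/h (kJ/s): E = 14/10 = 1.4, G = 14/1.6 = 8.75, C = 4.6/4.5 = 1.02, B = 15/18 = 0.833.
Ranked: G > E > C > B.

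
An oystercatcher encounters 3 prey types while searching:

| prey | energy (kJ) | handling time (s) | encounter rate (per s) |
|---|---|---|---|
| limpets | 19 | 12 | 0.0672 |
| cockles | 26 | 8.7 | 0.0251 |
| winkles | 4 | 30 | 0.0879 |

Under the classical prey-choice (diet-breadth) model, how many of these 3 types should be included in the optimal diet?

2

E/h in descending order: cockles 2.99, limpets 1.58, winkles 0.133 kJ/s. The optimal diet is the largest prefix of this list for which every included type satisfies E_i/h_i > R on the types above it.
Rate on top 1: 0.5356. limpets: 1.58 > 0.5356 → include.
Rate on top 2: 0.9529. winkles: 0.133 < 0.9529 → exclude; stop.
Optimal diet: cockles, limpets — 2 of 3 types.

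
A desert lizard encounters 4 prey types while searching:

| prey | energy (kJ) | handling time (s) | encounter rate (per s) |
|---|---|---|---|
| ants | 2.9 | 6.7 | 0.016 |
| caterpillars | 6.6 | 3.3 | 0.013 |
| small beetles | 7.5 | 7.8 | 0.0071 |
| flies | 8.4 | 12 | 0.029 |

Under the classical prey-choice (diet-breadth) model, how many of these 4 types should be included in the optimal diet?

4

E/h in descending order: caterpillars 2, small beetles 0.962, flies 0.7, ants 0.433 kJ/s. The optimal diet is the largest prefix of this list for which every included type satisfies E_i/h_i > R on the types above it.
Rate on top 1: 0.08227. small beetles: 0.962 > 0.08227 → include.
Rate on top 2: 0.1266. flies: 0.7 > 0.1266 → include.
Rate on top 3: 0.2646. ants: 0.433 > 0.2646 → include.
Optimal diet: caterpillars, small beetles, flies, ants — 4 of 4 types.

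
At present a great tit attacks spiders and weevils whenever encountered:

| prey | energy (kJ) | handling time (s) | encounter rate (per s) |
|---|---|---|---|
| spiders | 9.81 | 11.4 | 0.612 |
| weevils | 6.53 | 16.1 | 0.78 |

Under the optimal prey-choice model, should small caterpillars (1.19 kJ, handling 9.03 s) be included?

No

On spiders and weevils alone, R = ΣλE/(1+Σλh) = 11.1/20.53 = 0.5404 kJ/s.
small caterpillars: E/h = 1.19/9.03 = 0.1318 kJ/s.
0.1318 < 0.5404, so adding small caterpillars would lower the average — exclude it.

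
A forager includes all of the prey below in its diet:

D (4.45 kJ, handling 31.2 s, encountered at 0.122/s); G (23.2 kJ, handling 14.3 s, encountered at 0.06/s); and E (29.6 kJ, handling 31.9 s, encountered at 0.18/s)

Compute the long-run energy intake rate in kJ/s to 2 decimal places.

0.64 kJ/s

R = Σλ_iE_i / (1 + Σλ_ih_i)
Numerator: 0.122×4.45 + 0.06×23.2 + 0.18×29.6 = 7.263
Denominator: 1 + 0.122×31.2 + 0.06×14.3 + 0.18×31.9 = 11.41
R = 7.263/11.41 = 0.6367 kJ/s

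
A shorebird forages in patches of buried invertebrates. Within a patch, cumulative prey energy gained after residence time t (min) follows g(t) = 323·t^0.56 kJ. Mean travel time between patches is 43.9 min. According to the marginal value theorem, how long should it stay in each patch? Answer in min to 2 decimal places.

Optimal t* satisfies g'(t*) = g(t*)/(T + t*).
g'(t) = 0.56·323·t^-0.44. Setting 0.56·323·t^-0.44 = 323·t^0.56/(43.9+t) gives 0.56(43.9+t) = t, so 0.44·t = 0.56×43.9.
t* = 0.56×43.9/0.44 = 55.87 min.

55.87 min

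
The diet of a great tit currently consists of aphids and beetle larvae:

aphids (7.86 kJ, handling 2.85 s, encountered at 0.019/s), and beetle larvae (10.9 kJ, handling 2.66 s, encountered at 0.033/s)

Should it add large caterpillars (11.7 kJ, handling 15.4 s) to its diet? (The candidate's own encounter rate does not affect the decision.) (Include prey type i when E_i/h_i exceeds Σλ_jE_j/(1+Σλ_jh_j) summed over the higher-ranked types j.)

Intake rate on the current diet: R = (0.019×7.86 + 0.033×10.9) / (1 + 0.019×2.85 + 0.033×2.66) = 0.509/1.142 = 0.4458 kJ/s.
large caterpillars: E/h = 11.7/15.4 = 0.7597 kJ/s.
0.7597 > 0.4458, so adding large caterpillars raises the average — include it.

Yes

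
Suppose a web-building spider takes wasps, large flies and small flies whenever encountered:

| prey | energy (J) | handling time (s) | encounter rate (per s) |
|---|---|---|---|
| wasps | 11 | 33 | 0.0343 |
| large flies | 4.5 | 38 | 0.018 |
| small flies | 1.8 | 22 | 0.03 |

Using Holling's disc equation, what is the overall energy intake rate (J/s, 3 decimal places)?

Energy encountered per unit search time: 0.0343×11 + 0.018×4.5 + 0.03×1.8 = 0.5123 J/s.
Handling time per unit search time: 0.0343×33 + 0.018×38 + 0.03×22 = 2.476.
Rate = 0.5123/(1 + 2.476) = 0.1474 J/s.

0.147 J/s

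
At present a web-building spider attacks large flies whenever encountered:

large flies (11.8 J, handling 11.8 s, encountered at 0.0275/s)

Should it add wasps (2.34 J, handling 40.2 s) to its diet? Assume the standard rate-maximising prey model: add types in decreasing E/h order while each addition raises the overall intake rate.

Current rate: (0.0275×11.8)/(1 + 0.0275×11.8) = 0.245 J/s.
wasps: E/h = 2.34/40.2 = 0.05821 J/s.
0.05821 < 0.245, so adding wasps would lower the average — exclude it.

No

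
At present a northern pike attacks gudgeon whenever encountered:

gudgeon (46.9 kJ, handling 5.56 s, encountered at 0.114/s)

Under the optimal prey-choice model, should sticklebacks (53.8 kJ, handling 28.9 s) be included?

On gudgeon alone, R = ΣλE/(1+Σλh) = 5.347/1.634 = 3.272 kJ/s.
Profitability of sticklebacks: 53.8/28.9 = 1.862 kJ/s.
1.862 < 3.272, so adding sticklebacks would lower the average — exclude it.

No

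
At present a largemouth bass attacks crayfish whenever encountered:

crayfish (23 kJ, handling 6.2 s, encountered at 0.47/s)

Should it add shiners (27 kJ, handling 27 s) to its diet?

Intake rate on the current diet: R = (0.47×23) / (1 + 0.47×6.2) = 10.81/3.914 = 2.762 kJ/s.
Profitability of shiners: 27/27 = 1 kJ/s.
1 < 2.762, so adding shiners would lower the average — exclude it.

No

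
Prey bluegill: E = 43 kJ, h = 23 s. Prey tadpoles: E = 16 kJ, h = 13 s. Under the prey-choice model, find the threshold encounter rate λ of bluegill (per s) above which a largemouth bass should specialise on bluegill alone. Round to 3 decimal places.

0.084 per s

Drop tadpoles once their profitability E₂/h₂ falls below the rate achievable on bluegill alone: E₂/h₂ = λE₁/(1 + λh₁).
Solve for λ: λE₁h₂ = E₂(1 + λh₁) → λ(E₁h₂ − E₂h₁) = E₂ → λ = E₂/(E₁h₂ − E₂h₁).
λ = 16/(43×13 − 16×23) = 16/191 = 0.08377 per s.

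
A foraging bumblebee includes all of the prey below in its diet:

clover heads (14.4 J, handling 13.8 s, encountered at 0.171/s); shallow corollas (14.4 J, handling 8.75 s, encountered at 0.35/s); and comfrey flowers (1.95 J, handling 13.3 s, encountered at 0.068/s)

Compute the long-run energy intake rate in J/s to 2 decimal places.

R = (0.171×14.4 + 0.35×14.4 + 0.068×1.95) / (1 + 0.171×13.8 + 0.35×8.75 + 0.068×13.3) = 7.635/7.327 = 1.042 J/s.

1.04 J/s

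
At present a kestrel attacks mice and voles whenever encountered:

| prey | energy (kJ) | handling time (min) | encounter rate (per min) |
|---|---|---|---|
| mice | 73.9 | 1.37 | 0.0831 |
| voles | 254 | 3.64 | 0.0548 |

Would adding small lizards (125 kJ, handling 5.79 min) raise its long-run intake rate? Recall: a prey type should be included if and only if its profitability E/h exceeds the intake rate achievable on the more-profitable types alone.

Intake rate on the current diet: R = (0.0831×73.9 + 0.0548×254) / (1 + 0.0831×1.37 + 0.0548×3.64) = 20.06/1.313 = 15.27 kJ/min.
small lizards: E/h = 125/5.79 = 21.59 kJ/min.
Since 21.59 > R, including small lizards increases the long-run rate.

Yes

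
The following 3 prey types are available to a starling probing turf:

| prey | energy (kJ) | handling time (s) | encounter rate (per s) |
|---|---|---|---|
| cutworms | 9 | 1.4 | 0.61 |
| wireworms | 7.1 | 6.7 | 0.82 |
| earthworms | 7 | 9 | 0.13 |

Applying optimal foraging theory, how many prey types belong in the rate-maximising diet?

E/h in descending order: cutworms 6.43, wireworms 1.06, earthworms 0.778 kJ/s. The optimal diet is the largest prefix of this list for which every included type satisfies E_i/h_i > R on the types above it.
Rate on top 1: 2.961. wireworms: 1.06 < 2.961 → exclude; stop.
Optimal diet: cutworms — 1 of 3 types.

1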